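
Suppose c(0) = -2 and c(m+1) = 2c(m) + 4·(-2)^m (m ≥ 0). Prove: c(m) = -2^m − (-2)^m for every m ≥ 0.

Base case: c(0) = -2, and -2^0 − (-2)^0 = -1 − 1 = -2.
Assume c(r) = -2^r − (-2)^r for some r ≥ 0.
Then c(r+1) = 2c(r) + 4·(-2)^r = 2·(-2^r − (-2)^r) + 4·(-2)^r = -2^{r+1} − 2·(-2)^r + 4·(-2)^r = -2^{r+1} + 2·(-2)^r = -2^{r+1} − (-2)^{r+1}.
So the formula holds for r+1, and by induction c(m) = -2^m − (-2)^m for all m ≥ 0.

c(m) = -2^m − (-2)^m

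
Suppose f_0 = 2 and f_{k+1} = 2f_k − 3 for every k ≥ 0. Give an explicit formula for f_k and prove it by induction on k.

Claim: f_k = -2^k + 3.

Base case: f_0 = 2, and -2^0 + 3 = -1 + 3 = 2.
Assume f_j = -2^j + 3 for some j ≥ 0.
Then f_{j+1} = 2f_j − 3 = 2·(-2^j + 3) − 3 = -2^{j+1} + 6 − 3 = -2^{j+1} + 3.
So the formula holds for j+1, and by induction f_k = -2^k + 3 for all k ≥ 0.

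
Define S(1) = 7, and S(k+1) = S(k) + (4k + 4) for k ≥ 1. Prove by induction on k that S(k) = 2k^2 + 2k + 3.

Base case: S(1) = 7, and 2·1^2 + 2·1 + 3 = 7.
Assume S(r) = 2r^2 + 2r + 3.
Then S(r+1) = S(r) + (4r + 4) = (2r^2 + 2r + 3) + (4r + 4) = 2r^2 + 6r + 7,
and 2·(r+1)^2 + 2·(r+1) + 3 = 2r^2 + 6r + 7.
By induction, S(k) = 2k^2 + 2k + 3 for all k ≥ 1.

S(k) = 2k^2 + 2k + 3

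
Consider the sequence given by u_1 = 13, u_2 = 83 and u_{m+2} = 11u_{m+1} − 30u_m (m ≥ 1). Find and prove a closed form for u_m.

Claim: u_m = 3·6^m − 5^m.

Base cases: u_1 = 13 and 3·6^1 − 5^1 = 13; u_2 = 83 and 3·6^2 − 5^2 = 83.
Assume u_j = 3·6^j − 5^j for all 1 ≤ j ≤ r, where r ≥ 2.
Then u_{r+1} = 11u_r − 30u_{r−1} = 11·(3·6^r − 5^r) − 30·(3·6^{r−1} − 5^{r−1}) = 3·(11·6 − 30)6^{r−1} − (11·5 − 30)5^{r−1} = 108·6^{r−1} − 25·5^{r−1} = 3·6^{r+1} − 5^{r+1}.
By strong induction, u_m = 3·6^m − 5^m for all m ≥ 1.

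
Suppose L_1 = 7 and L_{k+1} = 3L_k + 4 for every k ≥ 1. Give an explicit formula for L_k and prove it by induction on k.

Claim: L_k = 3^{k+1} − 2.

Base case: L_1 = 7, and 3^{1+1} − 2 = 9 − 2 = 7.
Assume L_r = 3^{r+1} − 2 for some r ≥ 1.
Then L_{r+1} = 3L_r + 4 = 3·(3^{r+1} − 2) + 4 = 3^{r+2} − 6 + 4 = 3^{r+2} − 2.
This completes the inductive step, so L_k = 3^{k+1} − 2 for all k ≥ 1.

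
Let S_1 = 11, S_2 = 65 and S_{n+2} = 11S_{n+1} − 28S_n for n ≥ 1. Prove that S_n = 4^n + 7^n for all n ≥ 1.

Base cases: S_1 = 11 and 4^1 + 7^1 = 11; S_2 = 65 and 4^2 + 7^2 = 65.
Assume S_j = 4^j + 7^j for all 1 ≤ j ≤ k, where k ≥ 2.
Then S_{k+1} = 11S_k − 28S_{k−1} = 11·(4^k + 7^k) − 28·(4^{k−1} + 7^{k−1}) = (11·4 − 28)4^{k−1} + (11·7 − 28)7^{k−1} = 16·4^{k−1} + 49·7^{k−1} = 4^{k+1} + 7^{k+1}.
Hence S_n = 4^n + 7^n for every n ≥ 1, by strong induction.

S_n = 4^n + 7^n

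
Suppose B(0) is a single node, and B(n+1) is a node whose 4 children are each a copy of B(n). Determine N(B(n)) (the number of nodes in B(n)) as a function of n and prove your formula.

Claim: N(B(n)) = (4^{n+1} − 1)/3.

Base case: N(B(0)) = 1, and (4^{0+1} − 1)/3 = 1.
Assume N(B(m)) = (4^{m+1} − 1)/3.
Then N(B(m+1)) = 1 + 4N(B(m)) = 1 + 4·(4^{m+1} − 1)/3 = 1 + (4^{m+2} − 4)/3 = (3 + 4^{m+2} − 4)/3 = (4^{m+2} − 1)/3.
Hence N(B(n)) = (4^{n+1} − 1)/3 for every n ≥ 0, by induction.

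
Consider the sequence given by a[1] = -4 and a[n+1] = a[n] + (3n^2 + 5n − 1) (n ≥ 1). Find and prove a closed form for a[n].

Claim: a[n] = n^3 + n^2 − 3n − 3.

Base case: a[1] = -4, and 1^3 + 1^2 − 3·1 − 3 = -4.
Assume a[m] = m^3 + m^2 − 3m − 3.
Then a[m+1] = a[m] + (3m^2 + 5m − 1) = (m^3 + m^2 − 3m − 3) + (3m^2 + 5m − 1) = m^3 + 4m^2 + 2m − 4,
and (m+1)^3 + (m+1)^2 − 3·(m+1) − 3 = m^3 + 4m^2 + 2m − 4.
This completes the inductive step, so a[n] = n^3 + n^2 − 3n − 3 for all n ≥ 1.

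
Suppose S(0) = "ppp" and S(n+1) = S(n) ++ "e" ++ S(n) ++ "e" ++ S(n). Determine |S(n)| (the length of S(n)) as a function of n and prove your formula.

Claim: |S(n)| = 4·3^n − 1.

Base case: |S(0)| = 3, and 4·3^0 − 1 = 3.
Assume |S(k)| = 4·3^k − 1.
Then |S(k+1)| = 3|S(k)| + 2 = 3(4·3^k − 1) + 2 = 4·3^{k+1} − 3 + 2 = 4·3^{k+1} − 1.
By induction, |S(n)| = 4·3^n − 1 for all n ≥ 0.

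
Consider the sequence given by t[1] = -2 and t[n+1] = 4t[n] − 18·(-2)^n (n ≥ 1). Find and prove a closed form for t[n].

Claim: t[n] = 4^n + 3·(-2)^n.

Base case: t[1] = -2, and 4^1 + 3·(-2)^1 = 4 − 6 = -2.
Assume t[r] = 4^r + 3·(-2)^r for some r ≥ 1.
Then t[r+1] = 4t[r] − 18·(-2)^r = 4·(4^r + 3·(-2)^r) − 18·(-2)^r = 4^{r+1} + 12·(-2)^r − 18·(-2)^r = 4^{r+1} − 6·(-2)^r = 4^{r+1} + 3·(-2)^{r+1}.
This completes the inductive step, so t[n] = 4^n + 3·(-2)^n for all n ≥ 1.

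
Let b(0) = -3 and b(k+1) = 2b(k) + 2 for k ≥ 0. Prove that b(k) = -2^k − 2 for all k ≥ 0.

Base case: b(0) = -3, and -2^0 − 2 = -1 − 2 = -3.
Assume b(m) = -2^m − 2 for some m ≥ 0.
Then b(m+1) = 2b(m) + 2 = 2·(-2^m − 2) + 2 = -2^{m+1} − 4 + 2 = -2^{m+1} − 2.
Hence b(k) = -2^k − 2 for every k ≥ 0, by induction.

b(k) = -2^k − 2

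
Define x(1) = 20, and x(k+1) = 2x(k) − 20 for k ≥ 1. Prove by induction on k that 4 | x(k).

Base case: x(1) = 20 = 4·5, so 4 | x(1).
Assume 4 | x(r), so x(r) = 4t for some integer t.
Then x(r+1) = 2x(r) − 20 = 2·(4t) − 20 = 4(2t − 5), so 4 | x(r+1).
This completes the inductive step, so 4 | x(k) for all k ≥ 1.

4 | x(k)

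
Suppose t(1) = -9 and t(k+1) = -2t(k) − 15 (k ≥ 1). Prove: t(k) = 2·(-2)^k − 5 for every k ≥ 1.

Base case: t(1) = -9, and 2·(-2)^1 − 5 = -4 − 5 = -9.
Assume t(r) = 2·(-2)^r − 5 for some r ≥ 1.
Then t(r+1) = -2t(r) − 15 = -2·(2·(-2)^r − 5) − 15 = -4·(-2)^r + 10 − 15 = 2·(-2)^{r+1} − 5.
By induction, t(k) = 2·(-2)^k − 5 for all k ≥ 1.

t(k) = 2·(-2)^k − 5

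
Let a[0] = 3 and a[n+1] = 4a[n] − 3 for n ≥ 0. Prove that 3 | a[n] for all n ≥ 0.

Base case: a[0] = 3 = 3·1, so 3 | a[0].
Assume 3 | a[r], so a[r] = 3t for some integer t.
Then a[r+1] = 4a[r] − 3 = 4·(3t) − 3 = 3(4t − 1), so 3 | a[r+1].
Hence 3 | a[n] for every n ≥ 0, by induction.

3 | a[n]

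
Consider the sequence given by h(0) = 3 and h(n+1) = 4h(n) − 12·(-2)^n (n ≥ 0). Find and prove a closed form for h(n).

Claim: h(n) = 4^n + 2·(-2)^n.

Base case: h(0) = 3, and 4^0 + 2·(-2)^0 = 1 + 2 = 3.
Assume h(m) = 4^m + 2·(-2)^m for some m ≥ 0.
Then h(m+1) = 4h(m) − 12·(-2)^m = 4·(4^m + 2·(-2)^m) − 12·(-2)^m = 4^{m+1} + 8·(-2)^m − 12·(-2)^m = 4^{m+1} − 4·(-2)^m = 4^{m+1} + 2·(-2)^{m+1}.
Hence h(n) = 4^n + 2·(-2)^n for every n ≥ 0, by induction.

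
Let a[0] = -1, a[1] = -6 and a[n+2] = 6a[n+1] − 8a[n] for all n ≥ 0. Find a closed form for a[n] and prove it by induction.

Claim: a[n] = 2^n − 2·4^n.

Base cases: a[0] = -1 and 2^0 − 2·4^0 = -1; a[1] = -6 and 2^1 − 2·4^1 = -6.
Assume a[i] = 2^i − 2·4^i for all 0 ≤ i ≤ j, where j ≥ 1.
Then a[j+1] = 6a[j] − 8a[j−1] = 6·(2^j − 2·4^j) − 8·(2^{j−1} − 2·4^{j−1}) = (6·2 − 8)2^{j−1} − 2·(6·4 − 8)4^{j−1} = 4·2^{j−1} − 32·4^{j−1} = 2^{j+1} − 2·4^{j+1}.
This completes the inductive step, so a[n] = 2^n − 2·4^n for all n ≥ 0.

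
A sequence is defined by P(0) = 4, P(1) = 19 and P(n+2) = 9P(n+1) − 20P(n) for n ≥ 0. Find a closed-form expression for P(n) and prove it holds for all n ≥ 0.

Claim: P(n) = 3·5^n + 4^n.

Base cases: P(0) = 4 and 3·5^0 + 4^0 = 4; P(1) = 19 and 3·5^1 + 4^1 = 19.
Assume P(i) = 3·5^i + 4^i for all 0 ≤ i ≤ j, where j ≥ 1.
Then P(j+1) = 9P(j) − 20P(j−1) = 9·(3·5^j + 4^j) − 20·(3·5^{j−1} + 4^{j−1}) = 3·(9·5 − 20)5^{j−1} + (9·4 − 20)4^{j−1} = 75·5^{j−1} + 16·4^{j−1} = 3·5^{j+1} + 4^{j+1}.
By strong induction, P(n) = 3·5^n + 4^n for all n ≥ 0.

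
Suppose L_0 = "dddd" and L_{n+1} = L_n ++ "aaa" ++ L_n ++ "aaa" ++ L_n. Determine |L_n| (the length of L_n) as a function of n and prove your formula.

Claim: |L_n| = 7·3^n − 3.

Base case: |L_0| = 4, and 7·3^0 − 3 = 4.
Assume |L_r| = 7·3^r − 3.
Then |L_{r+1}| = 3|L_r| + 6 = 3(7·3^r − 3) + 6 = 7·3^{r+1} − 9 + 6 = 7·3^{r+1} − 3.
So the formula holds for r+1, and by induction |L_n| = 7·3^n − 3 for all n ≥ 0.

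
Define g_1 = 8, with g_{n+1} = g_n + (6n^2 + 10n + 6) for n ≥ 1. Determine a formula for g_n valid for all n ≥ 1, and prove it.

Claim: g_n = 2n^3 + 2n^2 + 2n + 2.

Base case: g_1 = 8, and 2·1^3 + 2·1^2 + 2·1 + 2 = 8.
Assume g_k = 2k^3 + 2k^2 + 2k + 2.
Then g_{k+1} = g_k + (6k^2 + 10k + 6) = (2k^3 + 2k^2 + 2k + 2) + (6k^2 + 10k + 6) = 2k^3 + 8k^2 + 12k + 8,
and 2·(k+1)^3 + 2·(k+1)^2 + 2·(k+1) + 2 = 2k^3 + 8k^2 + 12k + 8.
Hence g_n = 2n^3 + 2n^2 + 2n + 2 for every n ≥ 1, by induction.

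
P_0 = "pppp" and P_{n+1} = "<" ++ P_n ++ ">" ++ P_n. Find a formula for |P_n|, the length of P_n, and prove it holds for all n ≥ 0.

Claim: |P_n| = 6·2^n − 2.

Base case: |P_0| = 4, and 6·2^0 − 2 = 4.
Assume |P_j| = 6·2^j − 2.
Then |P_{j+1}| = 1 + |P_j| + 1 + |P_j| = 2|P_j| + 2 = 2(6·2^j − 2) + 2 = 6·2^{j+1} − 4 + 2 = 6·2^{j+1} − 2.
This completes the inductive step, so |P_n| = 6·2^n − 2 for all n ≥ 0.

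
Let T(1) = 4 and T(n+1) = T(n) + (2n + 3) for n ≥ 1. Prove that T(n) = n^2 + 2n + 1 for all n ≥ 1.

Base case: T(1) = 4, and 1^2 + 2·1 + 1 = 4.
Assume T(m) = m^2 + 2m + 1.
Then T(m+1) = T(m) + (2m + 3) = (m^2 + 2m + 1) + (2m + 3) = m^2 + 4m + 4,
and (m+1)^2 + 2·(m+1) + 1 = m^2 + 4m + 4.
This completes the inductive step, so T(n) = n^2 + 2n + 1 for all n ≥ 1.

T(n) = n^2 + 2n + 1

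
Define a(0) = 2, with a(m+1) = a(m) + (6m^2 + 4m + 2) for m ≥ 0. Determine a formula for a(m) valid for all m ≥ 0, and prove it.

Claim: a(m) = 2m^3 − m^2 + m + 2.

Base case: a(0) = 2, and 2·0^3 − 0^2 + 0 + 2 = 2.
Assume a(j) = 2j^3 − j^2 + j + 2.
Then a(j+1) = a(j) + (6j^2 + 4j + 2) = (2j^3 − j^2 + j + 2) + (6j^2 + 4j + 2) = 2j^3 + 5j^2 + 5j + 4,
and 2·(j+1)^3 − (j+1)^2 + (j+1) + 2 = 2j^3 + 5j^2 + 5j + 4.
This completes the inductive step, so a(m) = 2m^3 − m^2 + m + 2 for all m ≥ 0.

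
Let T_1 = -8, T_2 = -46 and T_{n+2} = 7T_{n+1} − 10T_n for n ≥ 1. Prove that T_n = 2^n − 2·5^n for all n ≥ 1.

Base cases: T_1 = -8 and 2^1 − 2·5^1 = -8; T_2 = -46 and 2^2 − 2·5^2 = -46.
Assume T_j = 2^j − 2·5^j for all 1 ≤ j ≤ k, where k ≥ 2.
Then T_{k+1} = 7T_k − 10T_{k−1} = 7·(2^k − 2·5^k) − 10·(2^{k−1} − 2·5^{k−1}) = (7·2 − 10)2^{k−1} − 2·(7·5 − 10)5^{k−1} = 4·2^{k−1} − 50·5^{k−1} = 2^{k+1} − 2·5^{k+1}.
This completes the inductive step, so T_n = 2^n − 2·5^n for all n ≥ 1.

T_n = 2^n − 2·5^n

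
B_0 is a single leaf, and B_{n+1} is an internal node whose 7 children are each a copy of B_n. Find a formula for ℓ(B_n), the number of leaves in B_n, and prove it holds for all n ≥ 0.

Claim: ℓ(B_n) = 7^n.

Base case: ℓ(B_0) = 1, and 7^0 = 1.
Assume ℓ(B_k) = 7^k.
Then ℓ(B_{k+1}) = 7·ℓ(B_k) = 7·7^k = 7^{k+1}.
Hence ℓ(B_n) = 7^n for every n ≥ 0, by induction.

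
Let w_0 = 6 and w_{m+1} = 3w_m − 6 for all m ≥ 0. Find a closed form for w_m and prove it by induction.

Claim: w_m = 3^{m+1} + 3.

Base case: w_0 = 6, and 3^{0+1} + 3 = 3 + 3 = 6.
Assume w_j = 3^{j+1} + 3 for some j ≥ 0.
Then w_{j+1} = 3w_j − 6 = 3·(3^{j+1} + 3) − 6 = 3^{j+2} + 9 − 6 = 3^{j+2} + 3.
So the formula holds for j+1, and by induction w_m = 3^{m+1} + 3 for all m ≥ 0.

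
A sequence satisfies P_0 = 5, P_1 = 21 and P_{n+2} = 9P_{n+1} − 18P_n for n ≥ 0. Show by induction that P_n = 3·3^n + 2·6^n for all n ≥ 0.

Base cases: P_0 = 5 and 3·3^0 + 2·6^0 = 5; P_1 = 21 and 3·3^1 + 2·6^1 = 21.
Assume P_j = 3·3^j + 2·6^j for all 0 ≤ j ≤ r, where r ≥ 1.
Then P_{r+1} = 9P_r − 18P_{r−1} = 9·(3·3^r + 2·6^r) − 18·(3·3^{r−1} + 2·6^{r−1}) = 3·(9·3 − 18)3^{r−1} + 2·(9·6 − 18)6^{r−1} = 27·3^{r−1} + 72·6^{r−1} = 3·3^{r+1} + 2·6^{r+1}.
This completes the inductive step, so P_n = 3·3^n + 2·6^n for all n ≥ 0.

P_n = 3·3^n + 2·6^n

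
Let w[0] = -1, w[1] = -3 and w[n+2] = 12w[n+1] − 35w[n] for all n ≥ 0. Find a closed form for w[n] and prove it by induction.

Claim: w[n] = 7^n − 2·5^n.

Base cases: w[0] = -1 and 7^0 − 2·5^0 = -1; w[1] = -3 and 7^1 − 2·5^1 = -3.
Assume w[i] = 7^i − 2·5^i for all 0 ≤ i ≤ j, where j ≥ 1.
Then w[j+1] = 12w[j] − 35w[j−1] = 12·(7^j − 2·5^j) − 35·(7^{j−1} − 2·5^{j−1}) = (12·7 − 35)7^{j−1} − 2·(12·5 − 35)5^{j−1} = 49·7^{j−1} − 50·5^{j−1} = 7^{j+1} − 2·5^{j+1}.
This completes the inductive step, so w[n] = 7^n − 2·5^n for all n ≥ 0.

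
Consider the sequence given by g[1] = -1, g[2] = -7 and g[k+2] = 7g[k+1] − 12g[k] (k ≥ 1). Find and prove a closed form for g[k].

Claim: g[k] = -4^k + 3^k.

Base cases: g[1] = -1 and -4^1 + 3^1 = -1; g[2] = -7 and -4^2 + 3^2 = -7.
Assume g[j] = -4^j + 3^j for all 1 ≤ j ≤ m, where m ≥ 2.
Then g[m+1] = 7g[m] − 12g[m−1] = 7·(-4^m + 3^m) − 12·(-4^{m−1} + 3^{m−1}) = -(7·4 − 12)4^{m−1} + (7·3 − 12)3^{m−1} = -16·4^{m−1} + 9·3^{m−1} = -4^{m+1} + 3^{m+1}.
Hence g[k] = -4^k + 3^k for every k ≥ 1, by strong induction.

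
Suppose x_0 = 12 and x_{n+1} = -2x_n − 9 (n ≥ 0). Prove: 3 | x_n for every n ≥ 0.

Base case: x_0 = 12 = 3·4, so 3 | x_0.
Assume 3 | x_k, so x_k = 3t for some integer t.
Then x_{k+1} = -2x_k − 9 = -2·(3t) − 9 = 3(-2t − 3), so 3 | x_{k+1}.
Hence 3 | x_n for every n ≥ 0, by induction.

3 | x_n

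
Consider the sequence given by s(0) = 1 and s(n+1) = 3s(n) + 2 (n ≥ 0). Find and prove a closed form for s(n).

Claim: s(n) = 2·3^n − 1.

Base case: s(0) = 1, and 2·3^0 − 1 = 2 − 1 = 1.
Assume s(r) = 2·3^r − 1 for some r ≥ 0.
Then s(r+1) = 3s(r) + 2 = 3·(2·3^r − 1) + 2 = 6·3^r − 3 + 2 = 2·3^{r+1} − 1.
By induction, s(n) = 2·3^n − 1 for all n ≥ 0.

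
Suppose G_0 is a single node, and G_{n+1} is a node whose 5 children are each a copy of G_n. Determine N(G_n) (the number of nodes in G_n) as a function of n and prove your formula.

Claim: N(G_n) = (5^{n+1} − 1)/4.

Base case: N(G_0) = 1, and (5^{0+1} − 1)/4 = 1.
Assume N(G_j) = (5^{j+1} − 1)/4.
Then N(G_{j+1}) = 1 + 5N(G_j) = 1 + 5·(5^{j+1} − 1)/4 = 1 + (5^{j+2} − 5)/4 = (4 + 5^{j+2} − 5)/4 = (5^{j+2} − 1)/4.
Hence N(G_n) = (5^{n+1} − 1)/4 for every n ≥ 0, by induction.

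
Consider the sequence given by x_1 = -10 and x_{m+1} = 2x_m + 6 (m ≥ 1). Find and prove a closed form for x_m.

Claim: x_m = -2^{m+1} − 6.

Base case: x_1 = -10, and -2^{1+1} − 6 = -4 − 6 = -10.
Assume x_k = -2^{k+1} − 6 for some k ≥ 1.
Then x_{k+1} = 2x_k + 6 = 2·(-2^{k+1} − 6) + 6 = -2^{k+2} − 12 + 6 = -2^{k+2} − 6.
This completes the inductive step, so x_m = -2^{m+1} − 6 for all m ≥ 1.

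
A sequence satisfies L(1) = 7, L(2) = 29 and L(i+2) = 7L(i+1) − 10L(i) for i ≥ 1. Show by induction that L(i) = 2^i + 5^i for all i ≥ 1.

Base cases: L(1) = 7 and 2^1 + 5^1 = 7; L(2) = 29 and 2^2 + 5^2 = 29.
Assume L(j) = 2^j + 5^j for all 1 ≤ j ≤ m, where m ≥ 2.
Then L(m+1) = 7L(m) − 10L(m−1) = 7·(2^m + 5^m) − 10·(2^{m−1} + 5^{m−1}) = (7·2 − 10)2^{m−1} + (7·5 − 10)5^{m−1} = 4·2^{m−1} + 25·5^{m−1} = 2^{m+1} + 5^{m+1}.
Hence L(i) = 2^i + 5^i for every i ≥ 1, by strong induction.

L(i) = 2^i + 5^i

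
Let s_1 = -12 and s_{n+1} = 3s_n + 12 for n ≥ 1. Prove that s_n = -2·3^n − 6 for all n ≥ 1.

Base case: s_1 = -12, and -2·3^1 − 6 = -6 − 6 = -12.
Assume s_r = -2·3^r − 6 for some r ≥ 1.
Then s_{r+1} = 3s_r + 12 = 3·(-2·3^r − 6) + 12 = -6·3^r − 18 + 12 = -2·3^{r+1} − 6.
Hence s_n = -2·3^n − 6 for every n ≥ 1, by induction.

s_n = -2·3^n − 6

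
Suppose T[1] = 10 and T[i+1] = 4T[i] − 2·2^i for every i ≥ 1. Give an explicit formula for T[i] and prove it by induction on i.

Claim: T[i] = 2·4^i + 2^i.

Base case: T[1] = 10, and 2·4^1 + 2^1 = 8 + 2 = 10.
Assume T[r] = 2·4^r + 2^r for some r ≥ 1.
Then T[r+1] = 4T[r] − 2·2^r = 4·(2·4^r + 2^r) − 2·2^r = 2·4^{r+1} + 4·2^r − 2·2^r = 2·4^{r+1} + 2·2^r = 2·4^{r+1} + 2^{r+1}.
Hence T[i] = 2·4^i + 2^i for every i ≥ 1, by induction.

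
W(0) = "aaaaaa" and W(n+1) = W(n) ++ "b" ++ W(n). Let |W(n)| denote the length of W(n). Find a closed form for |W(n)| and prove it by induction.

Claim: |W(n)| = 7·2^n − 1.

Base case: |W(0)| = 6, and 7·2^0 − 1 = 6.
Assume |W(m)| = 7·2^m − 1.
Then |W(m+1)| = |W(m)| + 1 + |W(m)| = 2|W(m)| + 1 = 2(7·2^m − 1) + 1 = 7·2^{m+1} − 2 + 1 = 7·2^{m+1} − 1.
This completes the inductive step, so |W(n)| = 7·2^n − 1 for all n ≥ 0.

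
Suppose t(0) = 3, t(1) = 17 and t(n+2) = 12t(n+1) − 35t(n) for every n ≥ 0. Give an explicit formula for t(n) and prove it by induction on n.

Claim: t(n) = 2·5^n + 7^n.

Base cases: t(0) = 3 and 2·5^0 + 7^0 = 3; t(1) = 17 and 2·5^1 + 7^1 = 17.
Assume t(j) = 2·5^j + 7^j for all 0 ≤ j ≤ r, where r ≥ 1.
Then t(r+1) = 12t(r) − 35t(r−1) = 12·(2·5^r + 7^r) − 35·(2·5^{r−1} + 7^{r−1}) = 2·(12·5 − 35)5^{r−1} + (12·7 − 35)7^{r−1} = 50·5^{r−1} + 49·7^{r−1} = 2·5^{r+1} + 7^{r+1}.
By strong induction, t(n) = 2·5^n + 7^n for all n ≥ 0.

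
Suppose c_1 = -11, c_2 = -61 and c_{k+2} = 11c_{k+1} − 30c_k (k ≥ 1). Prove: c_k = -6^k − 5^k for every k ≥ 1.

Base cases: c_1 = -11 and -6^1 − 5^1 = -11; c_2 = -61 and -6^2 − 5^2 = -61.
Assume c_i = -6^i − 5^i for all 1 ≤ i ≤ j, where j ≥ 2.
Then c_{j+1} = 11c_j − 30c_{j−1} = 11·(-6^j − 5^j) − 30·(-6^{j−1} − 5^{j−1}) = -(11·6 − 30)6^{j−1} − (11·5 − 30)5^{j−1} = -36·6^{j−1} − 25·5^{j−1} = -6^{j+1} − 5^{j+1}.
So the formula holds for j+1, and by strong induction c_k = -6^k − 5^k for all k ≥ 1.

c_k = -6^k − 5^k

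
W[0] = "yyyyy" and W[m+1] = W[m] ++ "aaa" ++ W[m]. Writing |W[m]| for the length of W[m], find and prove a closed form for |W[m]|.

Claim: |W[m]| = 2^{m+3} − 3.

Base case: |W[0]| = 5, and 2^{0+3} − 3 = 5.
Assume |W[j]| = 2^{j+3} − 3.
Then |W[j+1]| = |W[j]| + 3 + |W[j]| = 2|W[j]| + 3 = 2(2^{j+3} − 3) + 3 = 2^{j+1+3} − 6 + 3 = 2^{j+1+3} − 3.
By induction, |W[m]| = 2^{m+3} − 3 for all m ≥ 0.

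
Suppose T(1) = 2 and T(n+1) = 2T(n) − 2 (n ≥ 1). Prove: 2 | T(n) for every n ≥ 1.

Base case: T(1) = 2 = 2·1, so 2 | T(1).
Assume 2 | T(r), so T(r) = 2t for some integer t.
Then T(r+1) = 2T(r) − 2 = 2·(2t) − 2 = 2(2t − 1), so 2 | T(r+1).
Hence 2 | T(n) for every n ≥ 1, by induction.

2 | T(n)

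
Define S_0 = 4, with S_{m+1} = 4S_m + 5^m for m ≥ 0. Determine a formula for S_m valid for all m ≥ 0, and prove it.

Claim: S_m = 3·4^m + 5^m.

Base case: S_0 = 4, and 3·4^0 + 5^0 = 3 + 1 = 4.
Assume S_k = 3·4^k + 5^k for some k ≥ 0.
Then S_{k+1} = 4S_k + 5^k = 4·(3·4^k + 5^k) + 5^k = 3·4^{k+1} + 4·5^k + 5^k = 3·4^{k+1} + 5·5^k = 3·4^{k+1} + 5^{k+1}.
By induction, S_m = 3·4^m + 5^m for all m ≥ 0.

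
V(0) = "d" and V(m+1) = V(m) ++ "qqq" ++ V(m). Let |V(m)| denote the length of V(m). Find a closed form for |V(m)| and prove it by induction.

Claim: |V(m)| = 2^{m+2} − 3.

Base case: |V(0)| = 1, and 2^{0+2} − 3 = 1.
Assume |V(r)| = 2^{r+2} − 3.
Then |V(r+1)| = |V(r)| + 3 + |V(r)| = 2|V(r)| + 3 = 2(2^{r+2} − 3) + 3 = 2^{r+3} − 6 + 3 = 2^{r+3} − 3.
By induction, |V(m)| = 2^{m+2} − 3 for all m ≥ 0.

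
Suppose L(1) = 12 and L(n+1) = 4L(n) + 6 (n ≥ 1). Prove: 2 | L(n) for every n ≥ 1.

Base case: L(1) = 12 = 2·6, so 2 | L(1).
Assume 2 | L(r), so L(r) = 2t for some integer t.
Then L(r+1) = 4L(r) + 6 = 4·(2t) + 6 = 2(4t + 3), so 2 | L(r+1).
By induction, 2 | L(n) for all n ≥ 1.

2 | L(n)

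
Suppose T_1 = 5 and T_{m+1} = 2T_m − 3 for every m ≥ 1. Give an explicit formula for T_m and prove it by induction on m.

Claim: T_m = 2^m + 3.

Base case: T_1 = 5, and 2^1 + 3 = 2 + 3 = 5.
Assume T_r = 2^r + 3 for some r ≥ 1.
Then T_{r+1} = 2T_r − 3 = 2·(2^r + 3) − 3 = 2^{r+1} + 6 − 3 = 2^{r+1} + 3.
Hence T_m = 2^m + 3 for every m ≥ 1, by induction.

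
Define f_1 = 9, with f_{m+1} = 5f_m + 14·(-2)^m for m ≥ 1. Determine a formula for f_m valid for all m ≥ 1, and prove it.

Claim: f_m = 5^m − 2·(-2)^m.

Base case: f_1 = 9, and 5^1 − 2·(-2)^1 = 5 + 4 = 9.
Assume f_k = 5^k − 2·(-2)^k for some k ≥ 1.
Then f_{k+1} = 5f_k + 14·(-2)^k = 5·(5^k − 2·(-2)^k) + 14·(-2)^k = 5^{k+1} − 10·(-2)^k + 14·(-2)^k = 5^{k+1} + 4·(-2)^k = 5^{k+1} − 2·(-2)^{k+1}.
Hence f_m = 5^m − 2·(-2)^m for every m ≥ 1, by induction.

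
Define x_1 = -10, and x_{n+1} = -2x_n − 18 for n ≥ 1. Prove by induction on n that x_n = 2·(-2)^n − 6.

Base case: x_1 = -10, and 2·(-2)^1 − 6 = -4 − 6 = -10.
Assume x_j = 2·(-2)^j − 6 for some j ≥ 1.
Then x_{j+1} = -2x_j − 18 = -2·(2·(-2)^j − 6) − 18 = -4·(-2)^j + 12 − 18 = 2·(-2)^{j+1} − 6.
This completes the inductive step, so x_n = 2·(-2)^n − 6 for all n ≥ 1.

x_n = 2·(-2)^n − 6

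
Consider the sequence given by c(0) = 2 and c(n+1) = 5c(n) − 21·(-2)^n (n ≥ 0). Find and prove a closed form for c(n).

Claim: c(n) = -5^n + 3·(-2)^n.

Base case: c(0) = 2, and -5^0 + 3·(-2)^0 = -1 + 3 = 2.
Assume c(j) = -5^j + 3·(-2)^j for some j ≥ 0.
Then c(j+1) = 5c(j) − 21·(-2)^j = 5·(-5^j + 3·(-2)^j) − 21·(-2)^j = -5^{j+1} + 15·(-2)^j − 21·(-2)^j = -5^{j+1} − 6·(-2)^j = -5^{j+1} + 3·(-2)^{j+1}.
By induction, c(n) = -5^n + 3·(-2)^n for all n ≥ 0.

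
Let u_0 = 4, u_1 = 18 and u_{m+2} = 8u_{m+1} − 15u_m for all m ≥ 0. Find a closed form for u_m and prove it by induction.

Claim: u_m = 3·5^m + 3^m.

Base cases: u_0 = 4 and 3·5^0 + 3^0 = 4; u_1 = 18 and 3·5^1 + 3^1 = 18.
Assume u_i = 3·5^i + 3^i for all 0 ≤ i ≤ j, where j ≥ 1.
Then u_{j+1} = 8u_j − 15u_{j−1} = 8·(3·5^j + 3^j) − 15·(3·5^{j−1} + 3^{j−1}) = 3·(8·5 − 15)5^{j−1} + (8·3 − 15)3^{j−1} = 75·5^{j−1} + 9·3^{j−1} = 3·5^{j+1} + 3^{j+1}.
So the formula holds for j+1, and by strong induction u_m = 3·5^m + 3^m for all m ≥ 0.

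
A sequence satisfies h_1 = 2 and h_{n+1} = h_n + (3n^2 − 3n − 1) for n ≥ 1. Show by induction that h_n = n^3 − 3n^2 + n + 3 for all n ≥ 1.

Base case: h_1 = 2, and 1^3 − 3·1^2 + 1 + 3 = 2.
Assume h_r = r^3 − 3r^2 + r + 3.
Then h_{r+1} = h_r + (3r^2 − 3r − 1) = (r^3 − 3r^2 + r + 3) + (3r^2 − 3r − 1) = r^3 − 2r + 2,
and (r+1)^3 − 3·(r+1)^2 + (r+1) + 3 = r^3 − 2r + 2.
Hence h_n = n^3 − 3n^2 + n + 3 for every n ≥ 1, by induction.

h_n = n^3 − 3n^2 + n + 3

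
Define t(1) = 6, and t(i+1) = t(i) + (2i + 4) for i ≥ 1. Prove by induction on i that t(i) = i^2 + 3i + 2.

Base case: t(1) = 6, and 1^2 + 3·1 + 2 = 6.
Assume t(j) = j^2 + 3j + 2.
Then t(j+1) = t(j) + (2j + 4) = (j^2 + 3j + 2) + (2j + 4) = j^2 + 5j + 6,
and (j+1)^2 + 3·(j+1) + 2 = j^2 + 5j + 6.
This completes the inductive step, so t(i) = i^2 + 3i + 2 for all i ≥ 1.

t(i) = i^2 + 3i + 2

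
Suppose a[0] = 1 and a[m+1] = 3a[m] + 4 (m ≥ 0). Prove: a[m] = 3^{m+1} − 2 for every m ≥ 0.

Base case: a[0] = 1, and 3^{0+1} − 2 = 3 − 2 = 1.
Assume a[k] = 3^{k+1} − 2 for some k ≥ 0.
Then a[k+1] = 3a[k] + 4 = 3·(3^{k+1} − 2) + 4 = 3^{k+2} − 6 + 4 = 3^{k+2} − 2.
This completes the inductive step, so a[m] = 3^{m+1} − 2 for all m ≥ 0.

a[m] = 3^{m+1} − 2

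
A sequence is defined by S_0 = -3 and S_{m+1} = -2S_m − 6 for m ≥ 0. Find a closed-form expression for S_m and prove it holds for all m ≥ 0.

Claim: S_m = -(-2)^m − 2.

Base case: S_0 = -3, and -(-2)^0 − 2 = -1 − 2 = -3.
Assume S_r = -(-2)^r − 2 for some r ≥ 0.
Then S_{r+1} = -2S_r − 6 = -2·(-(-2)^r − 2) − 6 = 2·(-2)^r + 4 − 6 = -(-2)^{r+1} − 2.
Hence S_m = -(-2)^m − 2 for every m ≥ 0, by induction.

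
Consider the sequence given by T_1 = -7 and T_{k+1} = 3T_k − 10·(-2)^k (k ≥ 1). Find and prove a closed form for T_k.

Claim: T_k = -3^k + 2·(-2)^k.

Base case: T_1 = -7, and -3^1 + 2·(-2)^1 = -3 − 4 = -7.
Assume T_r = -3^r + 2·(-2)^r for some r ≥ 1.
Then T_{r+1} = 3T_r − 10·(-2)^r = 3·(-3^r + 2·(-2)^r) − 10·(-2)^r = -3^{r+1} + 6·(-2)^r − 10·(-2)^r = -3^{r+1} − 4·(-2)^r = -3^{r+1} + 2·(-2)^{r+1}.
By induction, T_k = -3^k + 2·(-2)^k for all k ≥ 1.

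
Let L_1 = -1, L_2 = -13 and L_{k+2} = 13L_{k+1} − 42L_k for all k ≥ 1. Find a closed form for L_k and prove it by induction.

Claim: L_k = 6^k − 7^k.

Base cases: L_1 = -1 and 6^1 − 7^1 = -1; L_2 = -13 and 6^2 − 7^2 = -13.
Assume L_i = 6^i − 7^i for all 1 ≤ i ≤ j, where j ≥ 2.
Then L_{j+1} = 13L_j − 42L_{j−1} = 13·(6^j − 7^j) − 42·(6^{j−1} − 7^{j−1}) = (13·6 − 42)6^{j−1} − (13·7 − 42)7^{j−1} = 36·6^{j−1} − 49·7^{j−1} = 6^{j+1} − 7^{j+1}.
So the formula holds for j+1, and by strong induction L_k = 6^k − 7^k for all k ≥ 1.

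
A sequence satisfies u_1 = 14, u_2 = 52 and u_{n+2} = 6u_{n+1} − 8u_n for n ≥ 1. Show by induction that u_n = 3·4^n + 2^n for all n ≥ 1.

Base cases: u_1 = 14 and 3·4^1 + 2^1 = 14; u_2 = 52 and 3·4^2 + 2^2 = 52.
Assume u_j = 3·4^j + 2^j for all 1 ≤ j ≤ r, where r ≥ 2.
Then u_{r+1} = 6u_r − 8u_{r−1} = 6·(3·4^r + 2^r) − 8·(3·4^{r−1} + 2^{r−1}) = 3·(6·4 − 8)4^{r−1} + (6·2 − 8)2^{r−1} = 48·4^{r−1} + 4·2^{r−1} = 3·4^{r+1} + 2^{r+1}.
By strong induction, u_n = 3·4^n + 2^n for all n ≥ 1.

u_n = 3·4^n + 2^n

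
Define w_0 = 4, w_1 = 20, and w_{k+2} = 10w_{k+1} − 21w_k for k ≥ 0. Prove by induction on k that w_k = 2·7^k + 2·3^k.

Base cases: w_0 = 4 and 2·7^0 + 2·3^0 = 4; w_1 = 20 and 2·7^1 + 2·3^1 = 20.
Assume w_j = 2·7^j + 2·3^j for all 0 ≤ j ≤ r, where r ≥ 1.
Then w_{r+1} = 10w_r − 21w_{r−1} = 10·(2·7^r + 2·3^r) − 21·(2·7^{r−1} + 2·3^{r−1}) = 2·(10·7 − 21)7^{r−1} + 2·(10·3 − 21)3^{r−1} = 98·7^{r−1} + 18·3^{r−1} = 2·7^{r+1} + 2·3^{r+1}.
By strong induction, w_k = 2·7^k + 2·3^k for all k ≥ 0.

w_k = 2·7^k + 2·3^k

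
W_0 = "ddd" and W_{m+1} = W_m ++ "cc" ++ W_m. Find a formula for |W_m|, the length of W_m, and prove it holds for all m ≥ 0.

Claim: |W_m| = 5·2^m − 2.

Base case: |W_0| = 3, and 5·2^0 − 2 = 3.
Assume |W_j| = 5·2^j − 2.
Then |W_{j+1}| = |W_j| + 2 + |W_j| = 2|W_j| + 2 = 2(5·2^j − 2) + 2 = 5·2^{j+1} − 4 + 2 = 5·2^{j+1} − 2.
Hence |W_m| = 5·2^m − 2 for every m ≥ 0, by induction.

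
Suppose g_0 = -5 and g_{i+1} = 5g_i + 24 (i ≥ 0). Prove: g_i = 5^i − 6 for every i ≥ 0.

Base case: g_0 = -5, and 5^0 − 6 = 1 − 6 = -5.
Assume g_j = 5^j − 6 for some j ≥ 0.
Then g_{j+1} = 5g_j + 24 = 5·(5^j − 6) + 24 = 5^{j+1} − 30 + 24 = 5^{j+1} − 6.
This completes the inductive step, so g_i = 5^i − 6 for all i ≥ 0.

g_i = 5^i − 6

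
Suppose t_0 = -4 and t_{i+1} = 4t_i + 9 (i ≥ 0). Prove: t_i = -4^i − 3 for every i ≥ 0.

Base case: t_0 = -4, and -4^0 − 3 = -1 − 3 = -4.
Assume t_k = -4^k − 3 for some k ≥ 0.
Then t_{k+1} = 4t_k + 9 = 4·(-4^k − 3) + 9 = -4^{k+1} − 12 + 9 = -4^{k+1} − 3.
This completes the inductive step, so t_i = -4^i − 3 for all i ≥ 0.

t_i = -4^i − 3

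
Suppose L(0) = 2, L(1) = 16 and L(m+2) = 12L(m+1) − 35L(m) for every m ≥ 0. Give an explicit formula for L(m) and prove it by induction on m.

Claim: L(m) = 3·7^m − 5^m.

Base cases: L(0) = 2 and 3·7^0 − 5^0 = 2; L(1) = 16 and 3·7^1 − 5^1 = 16.
Assume L(i) = 3·7^i − 5^i for all 0 ≤ i ≤ j, where j ≥ 1.
Then L(j+1) = 12L(j) − 35L(j−1) = 12·(3·7^j − 5^j) − 35·(3·7^{j−1} − 5^{j−1}) = 3·(12·7 − 35)7^{j−1} − (12·5 − 35)5^{j−1} = 147·7^{j−1} − 25·5^{j−1} = 3·7^{j+1} − 5^{j+1}.
This completes the inductive step, so L(m) = 3·7^m − 5^m for all m ≥ 0.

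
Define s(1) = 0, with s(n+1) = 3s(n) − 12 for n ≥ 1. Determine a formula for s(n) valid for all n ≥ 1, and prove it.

Claim: s(n) = -2·3^n + 6.

Base case: s(1) = 0, and -2·3^1 + 6 = -6 + 6 = 0.
Assume s(r) = -2·3^r + 6 for some r ≥ 1.
Then s(r+1) = 3s(r) − 12 = 3·(-2·3^r + 6) − 12 = -6·3^r + 18 − 12 = -2·3^{r+1} + 6.
So the formula holds for r+1, and by induction s(n) = -2·3^n + 6 for all n ≥ 1.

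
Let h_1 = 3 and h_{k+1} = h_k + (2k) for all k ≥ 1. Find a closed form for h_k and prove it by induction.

Claim: h_k = k^2 − k + 3.

Base case: h_1 = 3, and 1^2 − 1 + 3 = 3.
Assume h_j = j^2 − j + 3.
Then h_{j+1} = h_j + (2j) = (j^2 − j + 3) + (2j) = j^2 + j + 3,
and (j+1)^2 − (j+1) + 3 = j^2 + j + 3.
By induction, h_k = k^2 − k + 3 for all k ≥ 1.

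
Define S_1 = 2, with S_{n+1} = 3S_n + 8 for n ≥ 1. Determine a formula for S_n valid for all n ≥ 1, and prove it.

Claim: S_n = 2·3^n − 4.

Base case: S_1 = 2, and 2·3^1 − 4 = 6 − 4 = 2.
Assume S_j = 2·3^j − 4 for some j ≥ 1.
Then S_{j+1} = 3S_j + 8 = 3·(2·3^j − 4) + 8 = 6·3^j − 12 + 8 = 2·3^{j+1} − 4.
Hence S_n = 2·3^n − 4 for every n ≥ 1, by induction.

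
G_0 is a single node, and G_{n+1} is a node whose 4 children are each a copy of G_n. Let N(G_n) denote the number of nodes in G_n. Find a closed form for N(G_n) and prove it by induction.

Claim: N(G_n) = (4^{n+1} − 1)/3.

Base case: N(G_0) = 1, and (4^{0+1} − 1)/3 = 1.
Assume N(G_j) = (4^{j+1} − 1)/3.
Then N(G_{j+1}) = 1 + 4N(G_j) = 1 + 4·(4^{j+1} − 1)/3 = 1 + (4^{j+2} − 4)/3 = (3 + 4^{j+2} − 4)/3 = (4^{j+2} − 1)/3.
By induction, N(G_n) = (4^{n+1} − 1)/3 for all n ≥ 0.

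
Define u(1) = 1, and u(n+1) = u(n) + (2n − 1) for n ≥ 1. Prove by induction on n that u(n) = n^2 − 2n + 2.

Base case: u(1) = 1, and 1^2 − 2·1 + 2 = 1.
Assume u(k) = k^2 − 2k + 2.
Then u(k+1) = u(k) + (2k − 1) = (k^2 − 2k + 2) + (2k − 1) = k^2 + 1,
and (k+1)^2 − 2·(k+1) + 2 = k^2 + 1.
Hence u(n) = n^2 − 2n + 2 for every n ≥ 1, by induction.

u(n) = n^2 − 2n + 2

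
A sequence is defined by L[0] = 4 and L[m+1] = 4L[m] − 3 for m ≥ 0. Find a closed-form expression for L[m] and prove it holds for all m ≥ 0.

Claim: L[m] = 3·4^m + 1.

Base case: L[0] = 4, and 3·4^0 + 1 = 3 + 1 = 4.
Assume L[j] = 3·4^j + 1 for some j ≥ 0.
Then L[j+1] = 4L[j] − 3 = 4·(3·4^j + 1) − 3 = 12·4^j + 4 − 3 = 3·4^{j+1} + 1.
Hence L[m] = 3·4^m + 1 for every m ≥ 0, by induction.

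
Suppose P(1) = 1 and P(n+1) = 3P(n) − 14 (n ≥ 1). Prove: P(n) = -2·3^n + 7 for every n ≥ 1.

Base case: P(1) = 1, and -2·3^1 + 7 = -6 + 7 = 1.
Assume P(m) = -2·3^m + 7 for some m ≥ 1.
Then P(m+1) = 3P(m) − 14 = 3·(-2·3^m + 7) − 14 = -6·3^m + 21 − 14 = -2·3^{m+1} + 7.
This completes the inductive step, so P(n) = -2·3^n + 7 for all n ≥ 1.

P(n) = -2·3^n + 7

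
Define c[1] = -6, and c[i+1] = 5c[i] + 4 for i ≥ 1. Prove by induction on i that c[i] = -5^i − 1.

Base case: c[1] = -6, and -5^1 − 1 = -5 − 1 = -6.
Assume c[m] = -5^m − 1 for some m ≥ 1.
Then c[m+1] = 5c[m] + 4 = 5·(-5^m − 1) + 4 = -5^{m+1} − 5 + 4 = -5^{m+1} − 1.
By induction, c[i] = -5^i − 1 for all i ≥ 1.

c[i] = -5^i − 1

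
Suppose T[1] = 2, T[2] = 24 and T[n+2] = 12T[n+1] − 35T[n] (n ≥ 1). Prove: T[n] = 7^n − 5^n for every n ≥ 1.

Base cases: T[1] = 2 and 7^1 − 5^1 = 2; T[2] = 24 and 7^2 − 5^2 = 24.
Assume T[j] = 7^j − 5^j for all 1 ≤ j ≤ r, where r ≥ 2.
Then T[r+1] = 12T[r] − 35T[r−1] = 12·(7^r − 5^r) − 35·(7^{r−1} − 5^{r−1}) = (12·7 − 35)7^{r−1} − (12·5 − 35)5^{r−1} = 49·7^{r−1} − 25·5^{r−1} = 7^{r+1} − 5^{r+1}.
So the formula holds for r+1, and by strong induction T[n] = 7^n − 5^n for all n ≥ 1.

T[n] = 7^n − 5^n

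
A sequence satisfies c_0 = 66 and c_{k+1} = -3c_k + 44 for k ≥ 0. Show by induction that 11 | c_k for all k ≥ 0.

Base case: c_0 = 66 = 11·6, so 11 | c_0.
Assume 11 | c_j, so c_j = 11t for some integer t.
Then c_{j+1} = -3c_j + 44 = -3·(11t) + 44 = 11(-3t + 4), so 11 | c_{j+1}.
Hence 11 | c_k for every k ≥ 0, by induction.

11 | c_k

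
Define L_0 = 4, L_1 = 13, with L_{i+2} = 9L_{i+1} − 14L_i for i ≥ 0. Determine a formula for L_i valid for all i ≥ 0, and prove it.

Claim: L_i = 3·2^i + 7^i.

Base cases: L_0 = 4 and 3·2^0 + 7^0 = 4; L_1 = 13 and 3·2^1 + 7^1 = 13.
Assume L_t = 3·2^t + 7^t for all 0 ≤ t ≤ j, where j ≥ 1.
Then L_{j+1} = 9L_j − 14L_{j−1} = 9·(3·2^j + 7^j) − 14·(3·2^{j−1} + 7^{j−1}) = 3·(9·2 − 14)2^{j−1} + (9·7 − 14)7^{j−1} = 12·2^{j−1} + 49·7^{j−1} = 3·2^{j+1} + 7^{j+1}.
This completes the inductive step, so L_i = 3·2^i + 7^i for all i ≥ 0.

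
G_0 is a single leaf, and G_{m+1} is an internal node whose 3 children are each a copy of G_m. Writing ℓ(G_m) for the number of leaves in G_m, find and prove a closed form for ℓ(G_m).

Claim: ℓ(G_m) = 3^m.

Base case: ℓ(G_0) = 1, and 3^0 = 1.
Assume ℓ(G_r) = 3^r.
Then ℓ(G_{r+1}) = 3·ℓ(G_r) = 3·3^r = 3^{r+1}.
Hence ℓ(G_m) = 3^m for every m ≥ 0, by induction.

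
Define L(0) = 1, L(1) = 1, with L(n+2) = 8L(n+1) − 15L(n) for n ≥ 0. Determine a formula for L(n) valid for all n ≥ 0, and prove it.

Claim: L(n) = -5^n + 2·3^n.

Base cases: L(0) = 1 and -5^0 + 2·3^0 = 1; L(1) = 1 and -5^1 + 2·3^1 = 1.
Assume L(j) = -5^j + 2·3^j for all 0 ≤ j ≤ r, where r ≥ 1.
Then L(r+1) = 8L(r) − 15L(r−1) = 8·(-5^r + 2·3^r) − 15·(-5^{r−1} + 2·3^{r−1}) = -(8·5 − 15)5^{r−1} + 2·(8·3 − 15)3^{r−1} = -25·5^{r−1} + 18·3^{r−1} = -5^{r+1} + 2·3^{r+1}.
So the formula holds for r+1, and by strong induction L(n) = -5^n + 2·3^n for all n ≥ 0.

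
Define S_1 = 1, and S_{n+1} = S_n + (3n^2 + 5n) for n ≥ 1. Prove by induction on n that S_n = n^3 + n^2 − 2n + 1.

Base case: S_1 = 1, and 1^3 + 1^2 − 2·1 + 1 = 1.
Assume S_m = m^3 + m^2 − 2m + 1.
Then S_{m+1} = S_m + (3m^2 + 5m) = (m^3 + m^2 − 2m + 1) + (3m^2 + 5m) = m^3 + 4m^2 + 3m + 1,
and (m+1)^3 + (m+1)^2 − 2·(m+1) + 1 = m^3 + 4m^2 + 3m + 1.
Hence S_n = n^3 + n^2 − 2n + 1 for every n ≥ 1, by induction.

S_n = n^3 + n^2 − 2n + 1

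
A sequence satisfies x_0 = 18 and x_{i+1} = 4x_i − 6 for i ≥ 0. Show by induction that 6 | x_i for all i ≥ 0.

Base case: x_0 = 18 = 6·3, so 6 | x_0.
Assume 6 | x_r, so x_r = 6t for some integer t.
Then x_{r+1} = 4x_r − 6 = 4·(6t) − 6 = 6(4t − 1), so 6 | x_{r+1}.
Hence 6 | x_i for every i ≥ 0, by induction.

6 | x_i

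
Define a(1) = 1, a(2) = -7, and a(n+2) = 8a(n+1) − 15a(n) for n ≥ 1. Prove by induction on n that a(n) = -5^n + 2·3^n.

Base cases: a(1) = 1 and -5^1 + 2·3^1 = 1; a(2) = -7 and -5^2 + 2·3^2 = -7.
Assume a(j) = -5^j + 2·3^j for all 1 ≤ j ≤ k, where k ≥ 2.
Then a(k+1) = 8a(k) − 15a(k−1) = 8·(-5^k + 2·3^k) − 15·(-5^{k−1} + 2·3^{k−1}) = -(8·5 − 15)5^{k−1} + 2·(8·3 − 15)3^{k−1} = -25·5^{k−1} + 18·3^{k−1} = -5^{k+1} + 2·3^{k+1}.
This completes the inductive step, so a(n) = -5^n + 2·3^n for all n ≥ 1.

a(n) = -5^n + 2·3^n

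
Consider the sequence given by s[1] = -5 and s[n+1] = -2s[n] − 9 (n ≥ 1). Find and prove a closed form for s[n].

Claim: s[n] = (-2)^n − 3.

Base case: s[1] = -5, and (-2)^1 − 3 = -2 − 3 = -5.
Assume s[r] = (-2)^r − 3 for some r ≥ 1.
Then s[r+1] = -2s[r] − 9 = -2·((-2)^r − 3) − 9 = -2·(-2)^r + 6 − 9 = (-2)^{r+1} − 3.
By induction, s[n] = (-2)^n − 3 for all n ≥ 1.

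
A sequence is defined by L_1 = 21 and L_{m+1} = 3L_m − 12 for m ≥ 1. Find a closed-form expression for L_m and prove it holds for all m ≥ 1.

Claim: L_m = 5·3^m + 6.

Base case: L_1 = 21, and 5·3^1 + 6 = 15 + 6 = 21.
Assume L_r = 5·3^r + 6 for some r ≥ 1.
Then L_{r+1} = 3L_r − 12 = 3·(5·3^r + 6) − 12 = 15·3^r + 18 − 12 = 5·3^{r+1} + 6.
By induction, L_m = 5·3^m + 6 for all m ≥ 1.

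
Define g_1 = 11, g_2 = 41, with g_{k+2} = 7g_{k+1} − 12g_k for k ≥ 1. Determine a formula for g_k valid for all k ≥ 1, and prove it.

Claim: g_k = 2·4^k + 3^k.

Base cases: g_1 = 11 and 2·4^1 + 3^1 = 11; g_2 = 41 and 2·4^2 + 3^2 = 41.
Assume g_j = 2·4^j + 3^j for all 1 ≤ j ≤ m, where m ≥ 2.
Then g_{m+1} = 7g_m − 12g_{m−1} = 7·(2·4^m + 3^m) − 12·(2·4^{m−1} + 3^{m−1}) = 2·(7·4 − 12)4^{m−1} + (7·3 − 12)3^{m−1} = 32·4^{m−1} + 9·3^{m−1} = 2·4^{m+1} + 3^{m+1}.
Hence g_k = 2·4^k + 3^k for every k ≥ 1, by strong induction.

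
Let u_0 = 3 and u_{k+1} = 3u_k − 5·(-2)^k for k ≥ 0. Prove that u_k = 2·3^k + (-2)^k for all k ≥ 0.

Base case: u_0 = 3, and 2·3^0 + (-2)^0 = 2 + 1 = 3.
Assume u_m = 2·3^m + (-2)^m for some m ≥ 0.
Then u_{m+1} = 3u_m − 5·(-2)^m = 3·(2·3^m + (-2)^m) − 5·(-2)^m = 2·3^{m+1} + 3·(-2)^m − 5·(-2)^m = 2·3^{m+1} − 2·(-2)^m = 2·3^{m+1} + (-2)^{m+1}.
This completes the inductive step, so u_k = 2·3^k + (-2)^k for all k ≥ 0.

u_k = 2·3^k + (-2)^k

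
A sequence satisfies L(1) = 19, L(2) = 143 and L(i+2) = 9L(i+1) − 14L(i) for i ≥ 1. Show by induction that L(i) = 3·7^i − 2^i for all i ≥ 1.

Base cases: L(1) = 19 and 3·7^1 − 2^1 = 19; L(2) = 143 and 3·7^2 − 2^2 = 143.
Assume L(t) = 3·7^t − 2^t for all 1 ≤ t ≤ j, where j ≥ 2.
Then L(j+1) = 9L(j) − 14L(j−1) = 9·(3·7^j − 2^j) − 14·(3·7^{j−1} − 2^{j−1}) = 3·(9·7 − 14)7^{j−1} − (9·2 − 14)2^{j−1} = 147·7^{j−1} − 4·2^{j−1} = 3·7^{j+1} − 2^{j+1}.
By strong induction, L(i) = 3·7^i − 2^i for all i ≥ 1.

L(i) = 3·7^i − 2^i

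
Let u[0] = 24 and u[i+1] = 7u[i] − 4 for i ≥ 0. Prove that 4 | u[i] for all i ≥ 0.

Base case: u[0] = 24 = 4·6, so 4 | u[0].
Assume 4 | u[r], so u[r] = 4t for some integer t.
Then u[r+1] = 7u[r] − 4 = 7·(4t) − 4 = 4(7t − 1), so 4 | u[r+1].
By induction, 4 | u[i] for all i ≥ 0.

4 | u[i]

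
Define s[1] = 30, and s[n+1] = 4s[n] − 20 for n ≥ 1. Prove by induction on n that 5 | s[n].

Base case: s[1] = 30 = 5·6, so 5 | s[1].
Assume 5 | s[j], so s[j] = 5t for some integer t.
Then s[j+1] = 4s[j] − 20 = 4·(5t) − 20 = 5(4t − 4), so 5 | s[j+1].
So the property holds for j+1, and by induction 5 | s[n] for all n ≥ 1.

5 | s[n]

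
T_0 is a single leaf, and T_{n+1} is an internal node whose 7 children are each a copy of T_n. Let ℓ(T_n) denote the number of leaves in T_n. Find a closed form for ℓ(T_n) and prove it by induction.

Claim: ℓ(T_n) = 7^n.

Base case: ℓ(T_0) = 1, and 7^0 = 1.
Assume ℓ(T_j) = 7^j.
Then ℓ(T_{j+1}) = 7·ℓ(T_j) = 7·7^j = 7^{j+1}.
This completes the inductive step, so ℓ(T_n) = 7^n for all n ≥ 0.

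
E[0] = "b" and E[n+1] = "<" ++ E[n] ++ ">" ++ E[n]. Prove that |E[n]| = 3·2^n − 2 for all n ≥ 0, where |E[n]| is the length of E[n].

Base case: |E[0]| = 1, and 3·2^0 − 2 = 1.
Assume |E[j]| = 3·2^j − 2.
Then |E[j+1]| = 1 + |E[j]| + 1 + |E[j]| = 2|E[j]| + 2 = 2(3·2^j − 2) + 2 = 3·2^{j+1} − 4 + 2 = 3·2^{j+1} − 2.
By induction, |E[n]| = 3·2^n − 2 for all n ≥ 0.

|E[n]| = 3·2^n − 2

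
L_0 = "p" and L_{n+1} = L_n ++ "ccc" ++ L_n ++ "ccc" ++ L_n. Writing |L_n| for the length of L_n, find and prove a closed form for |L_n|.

Claim: |L_n| = 4·3^n − 3.

Base case: |L_0| = 1, and 4·3^0 − 3 = 1.
Assume |L_j| = 4·3^j − 3.
Then |L_{j+1}| = 3|L_j| + 6 = 3(4·3^j − 3) + 6 = 4·3^{j+1} − 9 + 6 = 4·3^{j+1} − 3.
Hence |L_n| = 4·3^n − 3 for every n ≥ 0, by induction.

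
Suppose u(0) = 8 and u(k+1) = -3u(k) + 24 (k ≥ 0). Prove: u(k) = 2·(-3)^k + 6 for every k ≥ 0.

Base case: u(0) = 8, and 2·(-3)^0 + 6 = 2 + 6 = 8.
Assume u(r) = 2·(-3)^r + 6 for some r ≥ 0.
Then u(r+1) = -3u(r) + 24 = -3·(2·(-3)^r + 6) + 24 = -6·(-3)^r − 18 + 24 = 2·(-3)^{r+1} + 6.
This completes the inductive step, so u(k) = 2·(-3)^k + 6 for all k ≥ 0.

u(k) = 2·(-3)^k + 6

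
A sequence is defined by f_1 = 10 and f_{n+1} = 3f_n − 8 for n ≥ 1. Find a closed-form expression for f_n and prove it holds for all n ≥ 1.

Claim: f_n = 2·3^n + 4.

Base case: f_1 = 10, and 2·3^1 + 4 = 6 + 4 = 10.
Assume f_m = 2·3^m + 4 for some m ≥ 1.
Then f_{m+1} = 3f_m − 8 = 3·(2·3^m + 4) − 8 = 6·3^m + 12 − 8 = 2·3^{m+1} + 4.
By induction, f_n = 2·3^n + 4 for all n ≥ 1.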